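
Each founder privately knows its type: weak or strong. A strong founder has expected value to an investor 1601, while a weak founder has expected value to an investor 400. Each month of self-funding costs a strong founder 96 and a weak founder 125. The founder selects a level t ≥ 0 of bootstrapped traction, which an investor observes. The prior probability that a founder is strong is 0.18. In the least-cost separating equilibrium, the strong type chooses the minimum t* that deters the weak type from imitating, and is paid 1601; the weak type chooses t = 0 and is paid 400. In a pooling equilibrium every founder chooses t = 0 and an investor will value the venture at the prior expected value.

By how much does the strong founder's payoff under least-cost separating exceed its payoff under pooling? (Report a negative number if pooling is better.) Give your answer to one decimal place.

62.5

Least-cost separating signal: t* solves 400 = 1601 − 125·t*, so t* = (1601 − 400)/125 = 9.608.
Strong type's separating payoff: 1601 − 96 × t* = 1601 − 96 × (1601 − 400)/125 = 1601 − 115296/125 = 678.632.
Pooling payoff: 0.18 × 1601 + 0.82 × 400 = 616.18.
Difference: 678.632 − 616.18 = 62.452, i.e. 62.5 to one decimal place.
The strong type prefers to separate.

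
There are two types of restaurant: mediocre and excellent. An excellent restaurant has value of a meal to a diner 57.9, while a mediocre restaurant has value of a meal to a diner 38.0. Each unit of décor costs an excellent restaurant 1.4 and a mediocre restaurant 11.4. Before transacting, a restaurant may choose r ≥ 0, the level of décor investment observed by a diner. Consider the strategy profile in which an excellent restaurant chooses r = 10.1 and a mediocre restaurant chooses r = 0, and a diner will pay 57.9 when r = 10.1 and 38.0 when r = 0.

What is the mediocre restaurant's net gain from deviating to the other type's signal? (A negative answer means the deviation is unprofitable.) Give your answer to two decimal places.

-95.24

Playing r = 0 the mediocre restaurant receives 38.0.
Deviating to r = 10.1 brings payment 57.9 at cost 11.4 × 10.1 = 115.14, netting -57.24.
Gain from deviating: -57.24 − 38.0 = -95.24.
The gain is negative, so the mediocre type's incentive-compatibility constraint is satisfied.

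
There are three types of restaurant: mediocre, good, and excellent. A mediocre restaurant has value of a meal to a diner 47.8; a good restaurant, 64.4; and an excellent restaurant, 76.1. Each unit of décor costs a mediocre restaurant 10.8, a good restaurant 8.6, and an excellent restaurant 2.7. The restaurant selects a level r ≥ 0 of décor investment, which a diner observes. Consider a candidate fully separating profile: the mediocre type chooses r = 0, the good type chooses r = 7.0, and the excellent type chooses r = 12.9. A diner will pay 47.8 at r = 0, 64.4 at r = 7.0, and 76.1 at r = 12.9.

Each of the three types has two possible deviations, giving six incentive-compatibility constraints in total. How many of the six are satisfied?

Good (own payoff 64.4 − 8.6×7.0 = 4.2): to r=0 gives 47.8 → profitable ✗; to r=12.9 gives 76.1 − 8.6×12.9 = -34.84 → no gain ✓.
Mediocre (own payoff 47.8): to r=7.0 gives 64.4 − 10.8×7.0 = -11.2 → no gain ✓; to r=12.9 gives 76.1 − 10.8×12.9 = -63.22 → no gain ✓.
Excellent (own payoff 76.1 − 2.7×12.9 = 41.27): to r=0 gives 47.8 → profitable ✗; to r=7.0 gives 64.4 − 2.7×7.0 = 45.5 → profitable ✗.
3 of the 6 constraints hold; not an equilibrium.

3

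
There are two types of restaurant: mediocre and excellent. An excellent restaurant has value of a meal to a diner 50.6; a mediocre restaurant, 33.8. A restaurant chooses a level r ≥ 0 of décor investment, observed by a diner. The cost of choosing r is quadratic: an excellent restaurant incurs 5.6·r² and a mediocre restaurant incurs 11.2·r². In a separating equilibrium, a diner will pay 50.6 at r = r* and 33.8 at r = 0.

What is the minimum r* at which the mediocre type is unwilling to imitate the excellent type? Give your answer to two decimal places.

The mediocre type at r = 0 receives 33.8; imitating at r* yields 50.6 − 11.2·r*².
Indifference: 33.8 = 50.6 − 11.2·r*², so r*² = (50.6 − 33.8) / 11.2 = 1.5.
r* = √1.5 ≈ 1.22.

1.22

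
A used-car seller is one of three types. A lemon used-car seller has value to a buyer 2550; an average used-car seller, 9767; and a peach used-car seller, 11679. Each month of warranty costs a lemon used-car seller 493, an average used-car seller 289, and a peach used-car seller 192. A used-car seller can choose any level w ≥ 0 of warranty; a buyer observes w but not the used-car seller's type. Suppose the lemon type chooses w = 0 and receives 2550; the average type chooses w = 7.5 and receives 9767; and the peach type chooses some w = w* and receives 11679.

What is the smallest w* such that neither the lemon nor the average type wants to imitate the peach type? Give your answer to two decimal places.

Average type (on-path payoff 9767 − 289×7.5 = 7599.5) won't mimic when 7599.5 ≥ 11679 − 289·w*, i.e. w* ≥ 14.12.
Lemon type (on-path payoff 2550) won't mimic when 2550 ≥ 11679 − 493·w*, i.e. w* ≥ 18.52.
Both must hold, so w* = max(18.52, 14.12) = 18.52. The lemon type's constraint binds.

18.52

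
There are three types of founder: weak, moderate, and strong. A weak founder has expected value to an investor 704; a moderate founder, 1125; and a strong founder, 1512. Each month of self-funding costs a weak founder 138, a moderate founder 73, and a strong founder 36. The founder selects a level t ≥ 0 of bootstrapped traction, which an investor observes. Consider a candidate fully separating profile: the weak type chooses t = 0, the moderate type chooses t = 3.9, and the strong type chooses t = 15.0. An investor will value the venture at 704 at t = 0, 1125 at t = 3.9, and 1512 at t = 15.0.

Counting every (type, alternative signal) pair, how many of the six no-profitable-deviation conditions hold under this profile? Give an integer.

Moderate (own payoff 1125 − 73×3.9 = 840.3): to t=0 gives 704 → no gain ✓; to t=15.0 gives 1512 − 73×15.0 = 417 → no gain ✓.
Weak (own payoff 704): to t=3.9 gives 1125 − 138×3.9 = 586.8 → no gain ✓; to t=15.0 gives 1512 − 138×15.0 = -558 → no gain ✓.
Strong (own payoff 1512 − 36×15.0 = 972): to t=0 gives 704 → no gain ✓; to t=3.9 gives 1125 − 36×3.9 = 984.6 → profitable ✗.
5 of the 6 constraints hold; not an equilibrium.

5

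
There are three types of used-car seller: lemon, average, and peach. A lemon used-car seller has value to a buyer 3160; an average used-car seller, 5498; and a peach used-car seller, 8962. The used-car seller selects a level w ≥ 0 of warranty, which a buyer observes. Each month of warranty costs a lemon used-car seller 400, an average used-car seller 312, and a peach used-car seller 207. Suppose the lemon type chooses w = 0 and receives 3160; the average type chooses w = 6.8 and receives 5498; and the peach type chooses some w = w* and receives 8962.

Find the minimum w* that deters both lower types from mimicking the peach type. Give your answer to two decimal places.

17.90

Average type (on-path payoff 5498 − 312×6.8 = 3376.4) won't mimic when 3376.4 ≥ 8962 − 312·w*, i.e. w* ≥ 17.90.
Lemon type (on-path payoff 3160) won't mimic when 3160 ≥ 8962 − 400·w*, i.e. w* ≥ 14.51.
Both must hold, so w* = max(14.51, 17.90) = 17.90. The average type's constraint binds.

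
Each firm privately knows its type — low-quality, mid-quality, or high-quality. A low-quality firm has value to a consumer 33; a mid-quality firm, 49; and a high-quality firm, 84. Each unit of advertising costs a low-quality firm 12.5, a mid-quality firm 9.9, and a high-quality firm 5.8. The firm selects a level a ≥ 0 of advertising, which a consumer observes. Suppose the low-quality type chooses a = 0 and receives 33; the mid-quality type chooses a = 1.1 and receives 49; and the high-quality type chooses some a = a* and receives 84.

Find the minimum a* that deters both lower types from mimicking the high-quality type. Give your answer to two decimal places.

4.64

Mid-quality type (on-path payoff 49 − 9.9×1.1 = 38.11) won't mimic when 38.11 ≥ 84 − 9.9·a*, i.e. a* ≥ 4.64.
Low-quality type (on-path payoff 33) won't mimic when 33 ≥ 84 − 12.5·a*, i.e. a* ≥ 4.08.
Both must hold, so a* = max(4.08, 4.64) = 4.64. The mid-quality type's constraint binds.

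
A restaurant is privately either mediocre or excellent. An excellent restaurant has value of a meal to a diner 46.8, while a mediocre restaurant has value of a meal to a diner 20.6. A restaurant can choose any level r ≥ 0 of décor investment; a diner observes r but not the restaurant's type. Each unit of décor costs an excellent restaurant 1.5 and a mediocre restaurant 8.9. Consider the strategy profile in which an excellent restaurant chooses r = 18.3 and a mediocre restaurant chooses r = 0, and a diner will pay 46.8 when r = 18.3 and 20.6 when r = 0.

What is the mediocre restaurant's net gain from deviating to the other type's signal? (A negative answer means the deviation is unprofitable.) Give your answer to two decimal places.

-136.67

Playing r = 0 the mediocre restaurant receives 20.6.
Deviating to r = 18.3 brings payment 46.8 at cost 8.9 × 18.3 = 162.87, netting -116.07.
Gain from deviating: -116.07 − 20.6 = -136.67.
The gain is negative, so the mediocre type's incentive-compatibility constraint is satisfied.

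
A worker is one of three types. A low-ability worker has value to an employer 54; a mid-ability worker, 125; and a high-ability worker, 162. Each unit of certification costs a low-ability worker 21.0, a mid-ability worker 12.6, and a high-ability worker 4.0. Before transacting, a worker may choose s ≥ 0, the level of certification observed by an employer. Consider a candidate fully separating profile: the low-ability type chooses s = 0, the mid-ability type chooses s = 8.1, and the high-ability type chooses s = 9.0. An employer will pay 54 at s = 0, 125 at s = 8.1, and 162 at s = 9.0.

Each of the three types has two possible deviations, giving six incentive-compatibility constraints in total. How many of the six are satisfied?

4

Low-ability (own payoff 54): to s=8.1 gives 125 − 21.0×8.1 = -45.1 → no gain ✓; to s=9.0 gives 162 − 21.0×9.0 = -27 → no gain ✓.
Mid-ability (own payoff 125 − 12.6×8.1 = 22.94): to s=0 gives 54 → profitable ✗; to s=9.0 gives 162 − 12.6×9.0 = 48.6 → profitable ✗.
High-ability (own payoff 162 − 4.0×9.0 = 126): to s=0 gives 54 → no gain ✓; to s=8.1 gives 125 − 4.0×8.1 = 92.6 → no gain ✓.
4 of the 6 constraints hold; not an equilibrium.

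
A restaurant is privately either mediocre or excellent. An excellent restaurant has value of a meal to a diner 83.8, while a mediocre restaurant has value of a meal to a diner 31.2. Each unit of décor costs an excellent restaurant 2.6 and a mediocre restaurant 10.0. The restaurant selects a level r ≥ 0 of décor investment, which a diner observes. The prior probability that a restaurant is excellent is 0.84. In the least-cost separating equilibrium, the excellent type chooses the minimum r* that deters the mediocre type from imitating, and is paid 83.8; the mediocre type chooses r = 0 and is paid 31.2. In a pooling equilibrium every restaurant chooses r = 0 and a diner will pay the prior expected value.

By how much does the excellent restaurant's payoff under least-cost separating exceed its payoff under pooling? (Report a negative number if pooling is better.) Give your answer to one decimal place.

-5.3

Least-cost separating signal: r* solves 31.2 = 83.8 − 10.0·r*, so r* = (83.8 − 31.2)/10.0 = 5.26.
Excellent type's separating payoff: 83.8 − 2.6 × r* = 83.8 − 2.6 × (83.8 − 31.2)/10.0 = 83.8 − 136.76/10.0 = 70.124.
Pooling payoff: 0.84 × 83.8 + 0.16 × 31.2 = 75.384.
Difference: 70.124 − 75.384 = -5.26, i.e. -5.3 to one decimal place.
The excellent type would prefer the pooling outcome.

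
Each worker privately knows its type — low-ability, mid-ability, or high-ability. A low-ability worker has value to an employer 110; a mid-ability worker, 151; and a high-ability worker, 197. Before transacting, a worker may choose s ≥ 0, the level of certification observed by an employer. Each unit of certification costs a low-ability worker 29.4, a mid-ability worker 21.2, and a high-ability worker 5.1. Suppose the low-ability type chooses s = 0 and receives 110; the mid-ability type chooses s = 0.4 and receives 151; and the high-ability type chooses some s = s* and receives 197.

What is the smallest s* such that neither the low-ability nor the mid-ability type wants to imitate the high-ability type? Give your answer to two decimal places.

2.96

Mid-ability type (on-path payoff 151 − 21.2×0.4 = 142.52) won't mimic when 142.52 ≥ 197 − 21.2·s*, i.e. s* ≥ 2.57.
Low-ability type (on-path payoff 110) won't mimic when 110 ≥ 197 − 29.4·s*, i.e. s* ≥ 2.96.
Both must hold, so s* = max(2.96, 2.57) = 2.96. The low-ability type's constraint binds.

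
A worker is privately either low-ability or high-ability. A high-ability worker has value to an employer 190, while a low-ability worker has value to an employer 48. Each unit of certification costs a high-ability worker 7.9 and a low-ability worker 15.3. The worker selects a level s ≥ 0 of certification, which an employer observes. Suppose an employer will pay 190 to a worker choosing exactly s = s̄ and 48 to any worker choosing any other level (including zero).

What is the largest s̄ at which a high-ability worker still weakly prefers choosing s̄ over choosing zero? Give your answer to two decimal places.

17.97

Choosing s̄ yields the high-ability type 190 − 7.9·s̄; choosing zero yields 48.
The high-ability type is indifferent at 190 − 7.9·s̄ = 48, i.e. s̄ = (190 − 48) / 7.9 ≈ 17.97.
For any s̄ above 17.97 the high-ability type would rather pool at zero, so separation collapses.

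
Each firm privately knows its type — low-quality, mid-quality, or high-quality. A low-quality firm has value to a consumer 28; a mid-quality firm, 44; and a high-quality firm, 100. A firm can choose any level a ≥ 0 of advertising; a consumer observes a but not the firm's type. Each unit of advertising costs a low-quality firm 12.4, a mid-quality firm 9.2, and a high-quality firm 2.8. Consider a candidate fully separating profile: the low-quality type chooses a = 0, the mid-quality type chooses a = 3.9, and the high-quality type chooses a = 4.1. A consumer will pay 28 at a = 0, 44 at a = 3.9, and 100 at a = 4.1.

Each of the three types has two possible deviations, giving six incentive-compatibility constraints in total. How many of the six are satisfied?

Low-quality (own payoff 28): to a=3.9 gives 44 − 12.4×3.9 = -4.36 → no gain ✓; to a=4.1 gives 100 − 12.4×4.1 = 49.16 → profitable ✗.
High-quality (own payoff 100 − 2.8×4.1 = 88.52): to a=0 gives 28 → no gain ✓; to a=3.9 gives 44 − 2.8×3.9 = 33.08 → no gain ✓.
Mid-quality (own payoff 44 − 9.2×3.9 = 8.12): to a=0 gives 28 → profitable ✗; to a=4.1 gives 100 − 9.2×4.1 = 62.28 → profitable ✗.
3 of the 6 constraints hold; not an equilibrium.

3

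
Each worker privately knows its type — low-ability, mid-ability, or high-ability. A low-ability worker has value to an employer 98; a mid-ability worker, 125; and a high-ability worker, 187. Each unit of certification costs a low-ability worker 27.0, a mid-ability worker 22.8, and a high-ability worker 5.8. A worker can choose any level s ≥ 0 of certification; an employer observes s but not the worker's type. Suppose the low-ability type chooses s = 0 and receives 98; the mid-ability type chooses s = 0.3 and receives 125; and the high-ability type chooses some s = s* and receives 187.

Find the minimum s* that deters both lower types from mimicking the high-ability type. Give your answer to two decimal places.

Mid-ability type (on-path payoff 125 − 22.8×0.3 = 118.16) won't mimic when 118.16 ≥ 187 − 22.8·s*, i.e. s* ≥ 3.02.
Low-ability type (on-path payoff 98) won't mimic when 98 ≥ 187 − 27.0·s*, i.e. s* ≥ 3.30.
Both must hold, so s* = max(3.30, 3.02) = 3.30. The low-ability type's constraint binds.

3.30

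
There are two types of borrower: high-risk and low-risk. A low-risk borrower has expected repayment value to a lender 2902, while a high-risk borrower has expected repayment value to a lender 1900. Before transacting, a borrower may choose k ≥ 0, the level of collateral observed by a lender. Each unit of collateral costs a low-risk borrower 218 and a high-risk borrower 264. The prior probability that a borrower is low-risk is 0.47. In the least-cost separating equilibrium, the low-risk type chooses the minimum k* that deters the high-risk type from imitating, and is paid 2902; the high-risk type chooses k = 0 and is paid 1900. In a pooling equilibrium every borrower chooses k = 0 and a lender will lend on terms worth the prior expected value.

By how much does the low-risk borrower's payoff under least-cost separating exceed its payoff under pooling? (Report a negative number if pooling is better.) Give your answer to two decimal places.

Least-cost separating signal: k* solves 1900 = 2902 − 264·k*, so k* = (2902 − 1900)/264 ≈ 3.7955.
Low-risk type's separating payoff: 2902 − 218 × k* = 2902 − 218 × (2902 − 1900)/264 = 2902 − 218436/264 ≈ 2074.5909.
Pooling payoff: 0.47 × 2902 + 0.53 × 1900 = 2370.94.
Difference: 2074.5909 − 2370.94 = -296.3491, i.e. -296.35 to two decimal places.
The low-risk type would prefer the pooling outcome.

-296.35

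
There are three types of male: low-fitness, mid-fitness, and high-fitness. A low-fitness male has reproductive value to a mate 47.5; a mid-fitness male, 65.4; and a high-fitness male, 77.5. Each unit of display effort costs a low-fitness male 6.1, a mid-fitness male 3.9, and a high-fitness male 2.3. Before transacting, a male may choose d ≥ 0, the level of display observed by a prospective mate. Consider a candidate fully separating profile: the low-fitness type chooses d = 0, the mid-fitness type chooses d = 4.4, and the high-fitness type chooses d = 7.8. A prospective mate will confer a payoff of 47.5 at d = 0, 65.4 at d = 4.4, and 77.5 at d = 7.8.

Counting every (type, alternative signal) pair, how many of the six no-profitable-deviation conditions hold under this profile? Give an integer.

High-fitness (own payoff 77.5 − 2.3×7.8 = 59.56): to d=0 gives 47.5 → no gain ✓; to d=4.4 gives 65.4 − 2.3×4.4 = 55.28 → no gain ✓.
Mid-fitness (own payoff 65.4 − 3.9×4.4 = 48.24): to d=0 gives 47.5 → no gain ✓; to d=7.8 gives 77.5 − 3.9×7.8 = 47.08 → no gain ✓.
Low-fitness (own payoff 47.5): to d=4.4 gives 65.4 − 6.1×4.4 = 38.56 → no gain ✓; to d=7.8 gives 77.5 − 6.1×7.8 = 29.92 → no gain ✓.
6 of the 6 constraints hold; this profile is a separating equilibrium.

6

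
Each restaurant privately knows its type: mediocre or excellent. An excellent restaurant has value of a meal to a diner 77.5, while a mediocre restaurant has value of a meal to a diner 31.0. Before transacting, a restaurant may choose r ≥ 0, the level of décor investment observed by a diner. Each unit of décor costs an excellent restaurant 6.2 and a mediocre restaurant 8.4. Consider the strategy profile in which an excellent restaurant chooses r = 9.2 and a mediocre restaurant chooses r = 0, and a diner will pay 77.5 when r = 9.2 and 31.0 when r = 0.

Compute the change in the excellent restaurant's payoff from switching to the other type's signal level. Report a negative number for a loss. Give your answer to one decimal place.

10.5

Playing r = 9.2 the excellent restaurant receives 77.5 − 6.2 × 9.2 = 20.46.
Deviating to r = 0 yields 31.0 instead.
Gain from deviating: 31.0 − 20.46 = 10.54, i.e. 10.5 to one decimal place.
The gain is positive, so the excellent type's incentive-compatibility constraint is violated — this profile is not a separating equilibrium.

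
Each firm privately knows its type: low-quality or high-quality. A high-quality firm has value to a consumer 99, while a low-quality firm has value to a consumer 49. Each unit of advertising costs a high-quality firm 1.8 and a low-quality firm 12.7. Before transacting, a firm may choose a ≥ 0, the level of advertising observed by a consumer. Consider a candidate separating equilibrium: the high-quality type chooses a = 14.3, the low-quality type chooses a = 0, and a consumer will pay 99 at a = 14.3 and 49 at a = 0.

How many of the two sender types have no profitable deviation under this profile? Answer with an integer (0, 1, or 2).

Low-quality type: stay at 0 → 49; mimic → 99 − 12.7 × 14.3 = -82.61. IC holds (49 ≥ -82.61).
High-quality type: signal → 99 − 1.8 × 14.3 = 73.26; deviate to 0 → 49. IC holds (73.26 ≥ 49).
2 of 2 constraints hold, so this is a separating equilibrium.

2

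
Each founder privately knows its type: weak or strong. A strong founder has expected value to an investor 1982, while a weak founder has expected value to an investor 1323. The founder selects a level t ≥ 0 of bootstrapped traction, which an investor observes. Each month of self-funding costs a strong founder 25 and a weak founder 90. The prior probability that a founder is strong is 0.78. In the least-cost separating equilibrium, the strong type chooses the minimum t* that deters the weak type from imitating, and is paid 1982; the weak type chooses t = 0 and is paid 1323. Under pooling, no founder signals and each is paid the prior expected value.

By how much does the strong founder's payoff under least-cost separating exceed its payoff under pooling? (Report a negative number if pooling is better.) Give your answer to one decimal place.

Least-cost separating signal: t* solves 1323 = 1982 − 90·t*, so t* = (1982 − 1323)/90 ≈ 7.3222.
Strong type's separating payoff: 1982 − 25 × t* = 1982 − 25 × (1982 − 1323)/90 = 1982 − 16475/90 ≈ 1798.944.
Pooling payoff: 0.78 × 1982 + 0.22 × 1323 = 1837.02.
Difference: 1798.944 − 1837.02 = -38.076, i.e. -38.1 to one decimal place.
The strong type would prefer the pooling outcome.

-38.1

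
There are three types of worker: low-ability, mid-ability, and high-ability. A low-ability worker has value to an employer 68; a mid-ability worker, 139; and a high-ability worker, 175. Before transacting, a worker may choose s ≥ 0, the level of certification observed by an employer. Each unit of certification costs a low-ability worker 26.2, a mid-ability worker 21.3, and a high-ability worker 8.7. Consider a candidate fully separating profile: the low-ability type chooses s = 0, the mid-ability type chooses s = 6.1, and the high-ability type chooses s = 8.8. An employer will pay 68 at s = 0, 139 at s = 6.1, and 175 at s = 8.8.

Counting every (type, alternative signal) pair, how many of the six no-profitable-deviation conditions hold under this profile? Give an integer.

5

High-ability (own payoff 175 − 8.7×8.8 = 98.44): to s=0 gives 68 → no gain ✓; to s=6.1 gives 139 − 8.7×6.1 = 85.93 → no gain ✓.
Mid-ability (own payoff 139 − 21.3×6.1 = 9.07): to s=0 gives 68 → profitable ✗; to s=8.8 gives 175 − 21.3×8.8 = -12.44 → no gain ✓.
Low-ability (own payoff 68): to s=6.1 gives 139 − 26.2×6.1 = -20.82 → no gain ✓; to s=8.8 gives 175 − 26.2×8.8 = -55.56 → no gain ✓.
5 of the 6 constraints hold; not an equilibrium.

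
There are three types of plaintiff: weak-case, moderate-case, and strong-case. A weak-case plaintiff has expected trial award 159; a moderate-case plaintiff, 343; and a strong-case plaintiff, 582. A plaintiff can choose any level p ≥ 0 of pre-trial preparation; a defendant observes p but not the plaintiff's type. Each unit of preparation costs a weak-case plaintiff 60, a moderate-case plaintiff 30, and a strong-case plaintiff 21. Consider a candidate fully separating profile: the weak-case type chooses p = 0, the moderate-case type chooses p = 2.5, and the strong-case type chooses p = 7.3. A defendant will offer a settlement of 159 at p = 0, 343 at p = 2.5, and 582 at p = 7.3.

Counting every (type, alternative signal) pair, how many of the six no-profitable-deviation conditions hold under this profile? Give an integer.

Moderate-case (own payoff 343 − 30×2.5 = 268): to p=0 gives 159 → no gain ✓; to p=7.3 gives 582 − 30×7.3 = 363 → profitable ✗.
Strong-case (own payoff 582 − 21×7.3 = 428.7): to p=0 gives 159 → no gain ✓; to p=2.5 gives 343 − 21×2.5 = 290.5 → no gain ✓.
Weak-case (own payoff 159): to p=2.5 gives 343 − 60×2.5 = 193 → profitable ✗; to p=7.3 gives 582 − 60×7.3 = 144 → no gain ✓.
4 of the 6 constraints hold; not an equilibrium.

4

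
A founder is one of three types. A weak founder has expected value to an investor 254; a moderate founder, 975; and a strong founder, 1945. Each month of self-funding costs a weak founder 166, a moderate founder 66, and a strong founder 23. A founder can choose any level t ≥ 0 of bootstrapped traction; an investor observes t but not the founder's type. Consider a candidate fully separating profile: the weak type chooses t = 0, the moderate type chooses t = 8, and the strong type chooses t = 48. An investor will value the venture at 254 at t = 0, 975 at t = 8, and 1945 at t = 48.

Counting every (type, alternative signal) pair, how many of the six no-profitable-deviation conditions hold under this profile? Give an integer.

Moderate (own payoff 975 − 66×8 = 447): to t=0 gives 254 → no gain ✓; to t=48 gives 1945 − 66×48 = -1223 → no gain ✓.
Weak (own payoff 254): to t=8 gives 975 − 166×8 = -353 → no gain ✓; to t=48 gives 1945 − 166×48 = -6023 → no gain ✓.
Strong (own payoff 1945 − 23×48 = 841): to t=0 gives 254 → no gain ✓; to t=8 gives 975 − 23×8 = 791 → no gain ✓.
6 of the 6 constraints hold; this profile is a separating equilibrium.

6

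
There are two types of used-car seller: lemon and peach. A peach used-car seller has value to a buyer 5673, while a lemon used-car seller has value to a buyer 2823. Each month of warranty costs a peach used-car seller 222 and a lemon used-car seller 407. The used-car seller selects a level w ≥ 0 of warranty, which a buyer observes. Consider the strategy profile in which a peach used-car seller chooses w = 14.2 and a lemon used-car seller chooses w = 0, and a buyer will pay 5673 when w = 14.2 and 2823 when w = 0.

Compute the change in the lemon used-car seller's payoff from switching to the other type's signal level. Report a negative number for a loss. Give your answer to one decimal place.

Playing w = 0 the lemon used-car seller receives 2823.
Deviating to w = 14.2 brings payment 5673 at cost 407 × 14.2 = 5779.4, netting -106.4.
Gain from deviating: -106.4 − 2823 = -2929.4.
The gain is negative, so the lemon type's incentive-compatibility constraint is satisfied.

-2929.4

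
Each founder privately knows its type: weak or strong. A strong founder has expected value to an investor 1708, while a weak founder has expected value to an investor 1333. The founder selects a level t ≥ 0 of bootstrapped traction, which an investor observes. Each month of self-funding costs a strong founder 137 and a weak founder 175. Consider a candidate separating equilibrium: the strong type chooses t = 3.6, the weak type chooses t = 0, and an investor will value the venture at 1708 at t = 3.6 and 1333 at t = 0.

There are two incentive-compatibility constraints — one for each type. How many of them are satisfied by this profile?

Strong type: signal → 1708 − 137 × 3.6 = 1214.8; deviate to 0 → 1333. IC fails (1214.8 < 1333).
Weak type: stay at 0 → 1333; mimic → 1708 − 175 × 3.6 = 1078. IC holds (1333 ≥ 1078).
1 of 2 constraints hold, so this profile is not an equilibrium.

1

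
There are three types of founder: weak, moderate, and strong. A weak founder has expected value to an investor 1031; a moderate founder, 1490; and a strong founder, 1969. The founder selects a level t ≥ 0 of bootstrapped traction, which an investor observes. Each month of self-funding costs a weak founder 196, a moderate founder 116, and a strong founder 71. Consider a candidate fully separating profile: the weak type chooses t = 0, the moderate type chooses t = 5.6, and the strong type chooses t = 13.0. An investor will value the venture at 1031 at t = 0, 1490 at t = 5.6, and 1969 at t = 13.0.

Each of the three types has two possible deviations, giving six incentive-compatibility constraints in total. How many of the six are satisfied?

Strong (own payoff 1969 − 71×13.0 = 1046): to t=0 gives 1031 → no gain ✓; to t=5.6 gives 1490 − 71×5.6 = 1092.4 → profitable ✗.
Moderate (own payoff 1490 − 116×5.6 = 840.4): to t=0 gives 1031 → profitable ✗; to t=13.0 gives 1969 − 116×13.0 = 461 → no gain ✓.
Weak (own payoff 1031): to t=5.6 gives 1490 − 196×5.6 = 392.4 → no gain ✓; to t=13.0 gives 1969 − 196×13.0 = -579 → no gain ✓.
4 of the 6 constraints hold; not an equilibrium.

4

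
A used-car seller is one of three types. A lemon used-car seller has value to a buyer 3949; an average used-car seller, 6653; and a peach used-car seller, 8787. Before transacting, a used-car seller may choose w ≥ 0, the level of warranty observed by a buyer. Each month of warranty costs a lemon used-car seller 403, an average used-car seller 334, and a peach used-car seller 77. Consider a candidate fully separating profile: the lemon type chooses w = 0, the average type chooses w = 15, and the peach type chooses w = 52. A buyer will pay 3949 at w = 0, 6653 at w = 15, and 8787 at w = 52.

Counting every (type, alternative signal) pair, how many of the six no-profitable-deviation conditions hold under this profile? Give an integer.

Average (own payoff 6653 − 334×15 = 1643): to w=0 gives 3949 → profitable ✗; to w=52 gives 8787 − 334×52 = -8581 → no gain ✓.
Peach (own payoff 8787 − 77×52 = 4783): to w=0 gives 3949 → no gain ✓; to w=15 gives 6653 − 77×15 = 5498 → profitable ✗.
Lemon (own payoff 3949): to w=15 gives 6653 − 403×15 = 608 → no gain ✓; to w=52 gives 8787 − 403×52 = -12169 → no gain ✓.
4 of the 6 constraints hold; not an equilibrium.

4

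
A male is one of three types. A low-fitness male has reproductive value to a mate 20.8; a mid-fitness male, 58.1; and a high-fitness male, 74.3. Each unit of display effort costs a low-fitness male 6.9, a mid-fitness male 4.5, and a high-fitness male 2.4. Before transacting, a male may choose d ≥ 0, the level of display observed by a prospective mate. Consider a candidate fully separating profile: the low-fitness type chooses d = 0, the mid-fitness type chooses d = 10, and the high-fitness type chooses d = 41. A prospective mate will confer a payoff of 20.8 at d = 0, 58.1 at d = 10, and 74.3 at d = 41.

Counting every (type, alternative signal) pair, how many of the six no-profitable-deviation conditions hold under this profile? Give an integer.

Low-fitness (own payoff 20.8): to d=10 gives 58.1 − 6.9×10 = -10.9 → no gain ✓; to d=41 gives 74.3 − 6.9×41 = -208.6 → no gain ✓.
High-fitness (own payoff 74.3 − 2.4×41 = -24.1): to d=0 gives 20.8 → profitable ✗; to d=10 gives 58.1 − 2.4×10 = 34.1 → profitable ✗.
Mid-fitness (own payoff 58.1 − 4.5×10 = 13.1): to d=0 gives 20.8 → profitable ✗; to d=41 gives 74.3 − 4.5×41 = -110.2 → no gain ✓.
3 of the 6 constraints hold; not an equilibrium.

3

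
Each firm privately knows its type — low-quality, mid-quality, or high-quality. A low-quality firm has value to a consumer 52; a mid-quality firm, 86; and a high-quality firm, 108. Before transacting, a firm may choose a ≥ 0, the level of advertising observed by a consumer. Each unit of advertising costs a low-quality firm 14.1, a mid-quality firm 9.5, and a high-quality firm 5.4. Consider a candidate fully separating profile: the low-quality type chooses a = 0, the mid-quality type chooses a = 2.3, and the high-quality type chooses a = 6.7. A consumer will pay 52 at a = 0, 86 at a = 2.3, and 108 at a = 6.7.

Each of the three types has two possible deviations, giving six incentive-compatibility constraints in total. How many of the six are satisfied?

4

High-quality (own payoff 108 − 5.4×6.7 = 71.82): to a=0 gives 52 → no gain ✓; to a=2.3 gives 86 − 5.4×2.3 = 73.58 → profitable ✗.
Low-quality (own payoff 52): to a=2.3 gives 86 − 14.1×2.3 = 53.57 → profitable ✗; to a=6.7 gives 108 − 14.1×6.7 = 13.53 → no gain ✓.
Mid-quality (own payoff 86 − 9.5×2.3 = 64.15): to a=0 gives 52 → no gain ✓; to a=6.7 gives 108 − 9.5×6.7 = 44.35 → no gain ✓.
4 of the 6 constraints hold; not an equilibrium.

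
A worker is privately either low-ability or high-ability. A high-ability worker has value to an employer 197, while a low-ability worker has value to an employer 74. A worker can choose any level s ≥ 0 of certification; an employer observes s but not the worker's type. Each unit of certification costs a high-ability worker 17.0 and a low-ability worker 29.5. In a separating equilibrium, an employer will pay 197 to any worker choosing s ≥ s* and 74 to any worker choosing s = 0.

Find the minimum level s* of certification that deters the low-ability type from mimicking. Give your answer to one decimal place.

A low-ability worker choosing s = 0 receives 74.
Imitating at s* instead would pay 197 at cost 29.5·s*, netting 197 − 29.5·s*.
Indifference: 74 = 197 − 29.5·s*, so s* = (197 − 74) / 29.5 ≈ 4.2.
This is the low-ability type's binding incentive-compatibility constraint; any s ≥ 4.2 sustains separation on that side.

4.2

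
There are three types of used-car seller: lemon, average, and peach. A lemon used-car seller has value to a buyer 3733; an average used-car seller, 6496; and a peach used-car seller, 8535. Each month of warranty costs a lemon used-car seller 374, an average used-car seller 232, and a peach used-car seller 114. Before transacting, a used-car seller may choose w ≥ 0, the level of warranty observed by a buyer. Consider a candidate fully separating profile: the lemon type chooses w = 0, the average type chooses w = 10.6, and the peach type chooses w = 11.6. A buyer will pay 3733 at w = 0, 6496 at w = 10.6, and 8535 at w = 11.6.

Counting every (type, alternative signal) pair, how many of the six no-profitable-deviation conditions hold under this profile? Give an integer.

Lemon (own payoff 3733): to w=10.6 gives 6496 − 374×10.6 = 2531.6 → no gain ✓; to w=11.6 gives 8535 − 374×11.6 = 4196.6 → profitable ✗.
Average (own payoff 6496 − 232×10.6 = 4036.8): to w=0 gives 3733 → no gain ✓; to w=11.6 gives 8535 − 232×11.6 = 5843.8 → profitable ✗.
Peach (own payoff 8535 − 114×11.6 = 7212.6): to w=0 gives 3733 → no gain ✓; to w=10.6 gives 6496 − 114×10.6 = 5287.6 → no gain ✓.
4 of the 6 constraints hold; not an equilibrium.

4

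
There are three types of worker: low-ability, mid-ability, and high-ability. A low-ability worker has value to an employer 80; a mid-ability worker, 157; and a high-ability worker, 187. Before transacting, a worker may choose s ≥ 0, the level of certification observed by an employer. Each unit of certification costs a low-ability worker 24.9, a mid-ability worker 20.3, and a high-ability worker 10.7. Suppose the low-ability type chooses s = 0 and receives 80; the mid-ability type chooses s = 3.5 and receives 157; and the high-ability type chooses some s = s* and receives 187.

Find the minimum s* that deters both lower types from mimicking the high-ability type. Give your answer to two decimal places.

Low-ability type (on-path payoff 80) won't mimic when 80 ≥ 187 − 24.9·s*, i.e. s* ≥ 4.30.
Mid-ability type (on-path payoff 157 − 20.3×3.5 = 85.95) won't mimic when 85.95 ≥ 187 − 20.3·s*, i.e. s* ≥ 4.98.
Both must hold, so s* = max(4.30, 4.98) = 4.98. The mid-ability type's constraint binds.

4.98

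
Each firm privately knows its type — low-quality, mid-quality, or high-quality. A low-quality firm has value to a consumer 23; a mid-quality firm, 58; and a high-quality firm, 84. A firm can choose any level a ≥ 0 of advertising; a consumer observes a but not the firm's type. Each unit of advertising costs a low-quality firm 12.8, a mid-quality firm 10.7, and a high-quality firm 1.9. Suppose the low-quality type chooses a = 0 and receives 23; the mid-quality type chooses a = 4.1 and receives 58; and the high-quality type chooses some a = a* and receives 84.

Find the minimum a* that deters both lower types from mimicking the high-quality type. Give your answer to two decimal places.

6.53

Mid-quality type (on-path payoff 58 − 10.7×4.1 = 14.13) won't mimic when 14.13 ≥ 84 − 10.7·a*, i.e. a* ≥ 6.53.
Low-quality type (on-path payoff 23) won't mimic when 23 ≥ 84 − 12.8·a*, i.e. a* ≥ 4.77.
Both must hold, so a* = max(4.77, 6.53) = 6.53. The mid-quality type's constraint binds.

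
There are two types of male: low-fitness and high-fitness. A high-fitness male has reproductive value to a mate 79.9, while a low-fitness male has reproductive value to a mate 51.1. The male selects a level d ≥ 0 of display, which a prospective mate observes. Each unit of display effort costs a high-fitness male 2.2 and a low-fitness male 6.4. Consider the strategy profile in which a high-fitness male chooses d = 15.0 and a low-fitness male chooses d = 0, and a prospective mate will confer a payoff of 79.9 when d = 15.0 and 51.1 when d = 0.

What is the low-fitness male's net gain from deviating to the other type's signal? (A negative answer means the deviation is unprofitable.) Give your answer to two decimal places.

Playing d = 0 the low-fitness male receives 51.1.
Deviating to d = 15.0 brings payment 79.9 at cost 6.4 × 15.0 = 96, netting -16.1.
Gain from deviating: -16.1 − 51.1 = -67.20.
The gain is negative, so the low-fitness type's incentive-compatibility constraint is satisfied.

-67.20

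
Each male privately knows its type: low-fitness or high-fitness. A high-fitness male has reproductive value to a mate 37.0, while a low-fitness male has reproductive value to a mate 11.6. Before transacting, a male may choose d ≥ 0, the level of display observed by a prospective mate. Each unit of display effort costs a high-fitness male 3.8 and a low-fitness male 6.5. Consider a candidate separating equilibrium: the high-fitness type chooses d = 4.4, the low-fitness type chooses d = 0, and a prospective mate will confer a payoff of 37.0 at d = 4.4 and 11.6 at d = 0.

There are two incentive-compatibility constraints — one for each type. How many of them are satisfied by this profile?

Low-fitness type: stay at 0 → 11.6; mimic → 37.0 − 6.5 × 4.4 = 8.4. IC holds (11.6 ≥ 8.4).
High-fitness type: signal → 37.0 − 3.8 × 4.4 = 20.28; deviate to 0 → 11.6. IC holds (20.28 ≥ 11.6).
2 of 2 constraints hold, so this is a separating equilibrium.

2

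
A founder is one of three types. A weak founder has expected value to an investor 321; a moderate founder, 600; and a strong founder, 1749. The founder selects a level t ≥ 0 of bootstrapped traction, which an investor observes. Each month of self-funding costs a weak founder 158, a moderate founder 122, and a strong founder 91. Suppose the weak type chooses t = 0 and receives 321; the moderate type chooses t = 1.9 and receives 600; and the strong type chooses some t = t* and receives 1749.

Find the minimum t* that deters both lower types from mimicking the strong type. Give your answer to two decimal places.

Moderate type (on-path payoff 600 − 122×1.9 = 368.2) won't mimic when 368.2 ≥ 1749 − 122·t*, i.e. t* ≥ 11.32.
Weak type (on-path payoff 321) won't mimic when 321 ≥ 1749 − 158·t*, i.e. t* ≥ 9.04.
Both must hold, so t* = max(9.04, 11.32) = 11.32. The moderate type's constraint binds.

11.32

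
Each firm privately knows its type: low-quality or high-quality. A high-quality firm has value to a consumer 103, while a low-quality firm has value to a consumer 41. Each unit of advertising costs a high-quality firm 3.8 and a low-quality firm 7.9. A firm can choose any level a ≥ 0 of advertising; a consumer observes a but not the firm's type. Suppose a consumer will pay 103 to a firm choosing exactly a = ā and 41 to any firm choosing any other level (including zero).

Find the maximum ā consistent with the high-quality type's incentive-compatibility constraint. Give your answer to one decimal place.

Choosing ā yields the high-quality type 103 − 3.8·ā; choosing zero yields 41.
The high-quality type is indifferent at 103 − 3.8·ā = 41, i.e. ā = (103 − 41) / 3.8 ≈ 16.3.
For any ā above 16.3 the high-quality type would rather pool at zero, so separation collapses.

16.3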